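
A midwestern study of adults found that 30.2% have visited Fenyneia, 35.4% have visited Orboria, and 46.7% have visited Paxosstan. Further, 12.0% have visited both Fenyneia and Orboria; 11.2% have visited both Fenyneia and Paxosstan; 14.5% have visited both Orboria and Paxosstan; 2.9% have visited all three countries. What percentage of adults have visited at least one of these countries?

77.5%

Apply inclusion-exclusion:
P(≥1) = 30.2 + 35.4 + 46.7 − 12.0 − 11.2 − 14.5 + 2.9 = 77.5%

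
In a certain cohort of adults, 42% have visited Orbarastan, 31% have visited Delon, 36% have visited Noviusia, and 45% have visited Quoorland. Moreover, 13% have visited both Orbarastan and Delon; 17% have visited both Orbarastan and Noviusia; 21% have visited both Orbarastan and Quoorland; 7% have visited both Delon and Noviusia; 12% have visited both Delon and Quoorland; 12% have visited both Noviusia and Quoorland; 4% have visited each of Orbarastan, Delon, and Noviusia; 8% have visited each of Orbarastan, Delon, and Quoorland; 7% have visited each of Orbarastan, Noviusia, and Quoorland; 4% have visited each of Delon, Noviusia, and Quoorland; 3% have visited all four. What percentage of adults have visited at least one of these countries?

92%

By inclusion–exclusion:
P(union) = 42 + 31 + 36 + 45 − 13 − 17 − 21 − 7 − 12 − 12 + 4 + 8 + 7 + 4 − 3 = 92%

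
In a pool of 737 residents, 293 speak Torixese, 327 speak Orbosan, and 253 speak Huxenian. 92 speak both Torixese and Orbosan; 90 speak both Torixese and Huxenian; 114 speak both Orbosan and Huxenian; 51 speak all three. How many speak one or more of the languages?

628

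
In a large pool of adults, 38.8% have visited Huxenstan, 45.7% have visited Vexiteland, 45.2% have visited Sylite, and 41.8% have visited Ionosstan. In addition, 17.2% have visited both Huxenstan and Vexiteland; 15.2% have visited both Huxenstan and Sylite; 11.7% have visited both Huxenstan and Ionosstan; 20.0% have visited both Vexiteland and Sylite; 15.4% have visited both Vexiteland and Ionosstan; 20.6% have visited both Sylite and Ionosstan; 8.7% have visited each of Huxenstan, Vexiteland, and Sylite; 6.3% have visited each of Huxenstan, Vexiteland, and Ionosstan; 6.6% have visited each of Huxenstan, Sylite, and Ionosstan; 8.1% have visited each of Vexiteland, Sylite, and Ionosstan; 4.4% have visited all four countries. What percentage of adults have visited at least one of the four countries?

96.7%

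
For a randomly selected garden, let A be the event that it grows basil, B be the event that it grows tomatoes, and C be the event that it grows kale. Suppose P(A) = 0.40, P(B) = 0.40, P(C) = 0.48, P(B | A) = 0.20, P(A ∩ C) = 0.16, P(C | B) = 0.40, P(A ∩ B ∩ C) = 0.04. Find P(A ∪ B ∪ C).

0.92

P(A ∩ B) = P(A)·P(B|A) = 0.40 × 0.20 = 0.08
P(B ∩ C) = P(B)·P(C|B) = 0.40 × 0.40 = 0.16
P(A ∪ B ∪ C) = 0.40 + 0.40 + 0.48 − 0.08 − 0.16 − 0.16 + 0.04 = 0.92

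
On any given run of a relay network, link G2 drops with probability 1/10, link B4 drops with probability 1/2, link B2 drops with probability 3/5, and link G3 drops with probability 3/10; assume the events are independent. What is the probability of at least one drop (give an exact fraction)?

P(none) = (1 − 1/10) × (1 − 1/2) × (1 − 3/5) × (1 − 3/10) = 9/10 × 1/2 × 2/5 × 7/10 = 63/500
P(at least one) = 1 − 63/500 = 437/500

437/500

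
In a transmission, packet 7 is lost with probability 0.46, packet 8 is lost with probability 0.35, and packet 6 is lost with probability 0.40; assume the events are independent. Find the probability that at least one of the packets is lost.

Independence gives P(none) = ∏(1 − pᵢ).
P(none) = (1 − 0.46) × (1 − 0.35) × (1 − 0.40) = 0.54 × 0.65 × 0.60 = 0.2106
P(at least one) = 1 − 0.2106 = 0.7894

0.7894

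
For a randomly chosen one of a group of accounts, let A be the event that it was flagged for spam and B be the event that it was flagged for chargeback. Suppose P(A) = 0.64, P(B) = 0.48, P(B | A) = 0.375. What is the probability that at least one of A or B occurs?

0.88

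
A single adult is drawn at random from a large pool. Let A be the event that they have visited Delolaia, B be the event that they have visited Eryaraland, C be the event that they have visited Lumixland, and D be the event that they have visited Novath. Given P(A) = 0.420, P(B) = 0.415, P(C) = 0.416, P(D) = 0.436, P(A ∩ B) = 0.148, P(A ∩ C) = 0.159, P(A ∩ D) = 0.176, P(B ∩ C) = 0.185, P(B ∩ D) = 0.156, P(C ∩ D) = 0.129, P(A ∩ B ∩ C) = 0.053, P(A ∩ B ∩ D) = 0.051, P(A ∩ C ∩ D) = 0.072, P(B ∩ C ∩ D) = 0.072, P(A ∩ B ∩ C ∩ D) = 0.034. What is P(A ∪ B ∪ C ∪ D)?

0.948

P(A ∪ B ∪ C ∪ D) = 0.420 + 0.415 + 0.416 + 0.436 − 0.148 − 0.159 − 0.176 − 0.185 − 0.156 − 0.129 + 0.053 + 0.051 + 0.072 + 0.072 − 0.034 = 0.948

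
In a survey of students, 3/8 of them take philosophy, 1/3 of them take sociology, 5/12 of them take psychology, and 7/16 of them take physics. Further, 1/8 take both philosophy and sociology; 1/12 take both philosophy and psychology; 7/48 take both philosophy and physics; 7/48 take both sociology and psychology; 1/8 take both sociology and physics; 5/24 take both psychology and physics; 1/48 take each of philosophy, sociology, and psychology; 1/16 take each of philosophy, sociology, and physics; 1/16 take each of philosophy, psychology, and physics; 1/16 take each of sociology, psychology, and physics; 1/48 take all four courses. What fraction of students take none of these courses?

1/12

P(≥1) = 3/8 + 1/3 + 5/12 + 7/16 − 1/8 − 1/12 − 7/48 − 7/48 − 1/8 − 5/24 + 1/48 + 1/16 + 1/16 + 1/16 − 1/48 = 11/12
P(none) = 1 − 11/12 = 1/12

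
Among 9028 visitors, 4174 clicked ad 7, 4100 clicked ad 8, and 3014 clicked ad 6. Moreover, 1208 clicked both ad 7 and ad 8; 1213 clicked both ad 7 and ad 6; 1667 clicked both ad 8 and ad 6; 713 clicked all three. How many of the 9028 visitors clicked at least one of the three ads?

By inclusion–exclusion:
|union| = 4174 + 4100 + 3014 − 1208 − 1213 − 1667 + 713 = 7913

7913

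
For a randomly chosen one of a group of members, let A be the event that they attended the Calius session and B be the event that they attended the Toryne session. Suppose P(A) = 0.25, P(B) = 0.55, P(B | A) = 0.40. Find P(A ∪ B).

0.70

P(A ∩ B) = P(A)·P(B|A) = 0.25 × 0.40 = 0.10
By inclusion-exclusion,
P(A ∪ B) = 0.25 + 0.55 − 0.10 = 0.70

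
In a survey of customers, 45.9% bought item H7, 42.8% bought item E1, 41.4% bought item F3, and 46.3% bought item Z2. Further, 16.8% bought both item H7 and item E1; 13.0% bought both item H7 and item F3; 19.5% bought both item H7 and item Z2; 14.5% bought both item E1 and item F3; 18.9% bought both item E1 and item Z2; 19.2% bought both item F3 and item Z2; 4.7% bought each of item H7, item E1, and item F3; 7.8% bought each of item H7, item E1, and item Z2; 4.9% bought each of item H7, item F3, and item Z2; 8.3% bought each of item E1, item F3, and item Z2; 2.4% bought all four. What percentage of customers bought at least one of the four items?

97.8%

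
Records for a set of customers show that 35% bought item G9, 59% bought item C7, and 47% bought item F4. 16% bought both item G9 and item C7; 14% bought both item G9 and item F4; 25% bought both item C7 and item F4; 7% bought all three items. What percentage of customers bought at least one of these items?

93%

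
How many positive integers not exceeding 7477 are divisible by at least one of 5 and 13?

1955

Apply inclusion-exclusion:
1495 + 575 − 115 = 1955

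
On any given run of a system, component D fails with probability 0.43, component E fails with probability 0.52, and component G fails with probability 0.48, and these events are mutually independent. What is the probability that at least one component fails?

P(none) = (1 − 0.43) × (1 − 0.52) × (1 − 0.48) = 0.57 × 0.48 × 0.52 = 0.142272
P(at least one) = 1 − 0.142272 = 0.857728

0.857728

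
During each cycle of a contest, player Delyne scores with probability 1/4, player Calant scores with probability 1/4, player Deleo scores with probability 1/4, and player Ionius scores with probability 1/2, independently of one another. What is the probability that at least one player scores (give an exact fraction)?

Independence gives P(none) = ∏(1 − pᵢ).
P(none) = (1 − 1/4) × (1 − 1/4) × (1 − 1/4) × (1 − 1/2) = 3/4 × 3/4 × 3/4 × 1/2 = 27/128
P(at least one) = 1 − 27/128 = 101/128

101/128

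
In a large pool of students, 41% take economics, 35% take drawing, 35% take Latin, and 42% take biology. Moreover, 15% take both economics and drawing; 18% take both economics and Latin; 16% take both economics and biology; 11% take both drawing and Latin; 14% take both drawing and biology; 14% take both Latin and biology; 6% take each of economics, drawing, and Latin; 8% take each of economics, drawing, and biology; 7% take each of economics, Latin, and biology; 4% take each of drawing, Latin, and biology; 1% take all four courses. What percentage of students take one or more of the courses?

89%

Apply inclusion-exclusion:
P(union) = 41 + 35 + 35 + 42 − 15 − 18 − 16 − 11 − 14 − 14 + 6 + 8 + 7 + 4 − 1 = 89%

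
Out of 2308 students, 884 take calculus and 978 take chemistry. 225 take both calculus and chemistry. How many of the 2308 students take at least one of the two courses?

|at least one| = 884 + 978 − 225 = 1637

1637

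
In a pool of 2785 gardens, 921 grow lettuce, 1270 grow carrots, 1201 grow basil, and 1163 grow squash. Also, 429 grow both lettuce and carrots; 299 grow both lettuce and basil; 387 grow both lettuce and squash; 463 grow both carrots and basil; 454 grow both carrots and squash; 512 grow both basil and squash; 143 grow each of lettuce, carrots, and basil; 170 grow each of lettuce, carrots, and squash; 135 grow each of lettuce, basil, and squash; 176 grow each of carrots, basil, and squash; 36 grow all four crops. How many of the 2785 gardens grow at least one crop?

2599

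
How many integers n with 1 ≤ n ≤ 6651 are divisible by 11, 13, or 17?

By inclusion-exclusion,
floor(6651/11) + floor(6651/13) + floor(6651/17) − floor(6651/143) − floor(6651/187) − floor(6651/221) + floor(6651/2431) = 604 + 511 + 391 − 46 − 35 − 30 + 2 = 1397

1397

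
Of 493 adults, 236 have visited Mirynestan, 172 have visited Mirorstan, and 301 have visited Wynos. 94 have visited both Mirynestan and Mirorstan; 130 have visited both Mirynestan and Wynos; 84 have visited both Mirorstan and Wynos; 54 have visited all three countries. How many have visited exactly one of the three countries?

By inclusion–exclusion (exactly-one form):
|exactly one| = 236 + 172 + 301 − 2·94 − 2·130 − 2·84 + 3·54 = 255

255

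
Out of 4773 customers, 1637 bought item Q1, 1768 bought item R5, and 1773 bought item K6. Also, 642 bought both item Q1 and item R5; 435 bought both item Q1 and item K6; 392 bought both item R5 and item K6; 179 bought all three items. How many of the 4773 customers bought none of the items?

885

Apply inclusion-exclusion:
|at least one| = 1637 + 1768 + 1773 − 642 − 435 − 392 + 179 = 3888
None: 4773 − 3888 = 885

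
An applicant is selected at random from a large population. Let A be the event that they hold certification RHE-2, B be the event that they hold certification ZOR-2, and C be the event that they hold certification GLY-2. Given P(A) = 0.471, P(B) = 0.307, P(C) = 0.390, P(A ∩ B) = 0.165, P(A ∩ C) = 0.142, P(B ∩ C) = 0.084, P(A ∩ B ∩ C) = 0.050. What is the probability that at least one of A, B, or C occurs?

P(A ∪ B ∪ C) = 0.471 + 0.307 + 0.390 − 0.165 − 0.142 − 0.084 + 0.050 = 0.827

0.827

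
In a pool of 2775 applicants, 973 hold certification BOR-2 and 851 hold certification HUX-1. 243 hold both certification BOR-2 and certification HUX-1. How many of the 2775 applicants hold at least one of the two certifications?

1581

Using inclusion–exclusion:
N(≥1) = 973 + 851 − 243 = 1581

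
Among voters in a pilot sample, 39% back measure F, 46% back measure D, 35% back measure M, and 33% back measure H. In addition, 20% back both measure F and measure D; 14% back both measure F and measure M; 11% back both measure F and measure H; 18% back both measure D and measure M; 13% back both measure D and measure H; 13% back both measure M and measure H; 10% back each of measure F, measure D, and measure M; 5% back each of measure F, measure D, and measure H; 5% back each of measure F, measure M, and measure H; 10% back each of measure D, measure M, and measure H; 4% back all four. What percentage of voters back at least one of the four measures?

P(union) = 39 + 46 + 35 + 33 − 20 − 14 − 11 − 18 − 13 − 13 + 10 + 5 + 5 + 10 − 4 = 90%

90%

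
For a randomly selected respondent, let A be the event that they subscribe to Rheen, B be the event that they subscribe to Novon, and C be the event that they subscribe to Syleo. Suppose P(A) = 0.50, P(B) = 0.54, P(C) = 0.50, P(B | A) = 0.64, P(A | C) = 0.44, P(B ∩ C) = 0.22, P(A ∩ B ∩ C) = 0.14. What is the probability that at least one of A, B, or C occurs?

P(A ∩ B) = P(A)·P(B|A) = 0.50 × 0.64 = 0.32
P(A ∩ C) = P(C)·P(A|C) = 0.50 × 0.44 = 0.22
By inclusion–exclusion:
P(A ∪ B ∪ C) = 0.50 + 0.54 + 0.50 − 0.32 − 0.22 − 0.22 + 0.14 = 0.92

0.92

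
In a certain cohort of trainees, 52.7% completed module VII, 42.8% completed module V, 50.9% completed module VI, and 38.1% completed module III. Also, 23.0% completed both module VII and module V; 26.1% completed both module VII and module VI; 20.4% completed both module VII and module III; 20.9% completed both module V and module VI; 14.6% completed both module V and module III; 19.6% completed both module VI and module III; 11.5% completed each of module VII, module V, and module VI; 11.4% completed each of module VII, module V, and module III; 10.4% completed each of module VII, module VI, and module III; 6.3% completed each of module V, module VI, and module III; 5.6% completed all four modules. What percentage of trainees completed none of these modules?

P(union) = 52.7 + 42.8 + 50.9 + 38.1 − 23.0 − 26.1 − 20.4 − 20.9 − 14.6 − 19.6 + 11.5 + 11.4 + 10.4 + 6.3 − 5.6 = 93.9%
P(none) = 100% − 93.9% = 6.1%

6.1%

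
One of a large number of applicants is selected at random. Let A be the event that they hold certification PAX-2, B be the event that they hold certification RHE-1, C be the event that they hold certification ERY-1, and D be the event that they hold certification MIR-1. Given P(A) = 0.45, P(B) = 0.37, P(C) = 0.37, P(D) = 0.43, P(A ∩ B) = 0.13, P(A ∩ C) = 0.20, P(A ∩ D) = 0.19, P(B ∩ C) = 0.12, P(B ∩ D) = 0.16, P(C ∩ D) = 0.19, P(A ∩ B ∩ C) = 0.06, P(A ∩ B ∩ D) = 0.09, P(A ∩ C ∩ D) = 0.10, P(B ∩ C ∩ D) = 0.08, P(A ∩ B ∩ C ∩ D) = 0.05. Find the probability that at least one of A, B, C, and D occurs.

P(A ∪ B ∪ C ∪ D) = 0.45 + 0.37 + 0.37 + 0.43 − 0.13 − 0.20 − 0.19 − 0.12 − 0.16 − 0.19 + 0.06 + 0.09 + 0.10 + 0.08 − 0.05 = 0.91

0.91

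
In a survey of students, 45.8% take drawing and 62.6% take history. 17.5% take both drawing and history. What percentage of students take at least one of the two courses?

90.9%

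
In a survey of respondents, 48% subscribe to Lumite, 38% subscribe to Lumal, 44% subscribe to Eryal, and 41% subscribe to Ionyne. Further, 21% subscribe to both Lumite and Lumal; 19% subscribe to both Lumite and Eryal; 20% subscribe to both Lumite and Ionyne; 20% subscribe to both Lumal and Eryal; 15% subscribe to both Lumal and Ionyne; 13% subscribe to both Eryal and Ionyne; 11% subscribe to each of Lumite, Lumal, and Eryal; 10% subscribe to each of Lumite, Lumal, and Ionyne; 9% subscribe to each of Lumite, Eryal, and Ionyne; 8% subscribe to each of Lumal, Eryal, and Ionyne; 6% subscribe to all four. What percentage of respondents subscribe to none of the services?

5%

P(at least one) = 48 + 38 + 44 + 41 − 21 − 19 − 20 − 20 − 15 − 13 + 11 + 10 + 9 + 8 − 6 = 95%
P(none) = 100% − 95% = 5%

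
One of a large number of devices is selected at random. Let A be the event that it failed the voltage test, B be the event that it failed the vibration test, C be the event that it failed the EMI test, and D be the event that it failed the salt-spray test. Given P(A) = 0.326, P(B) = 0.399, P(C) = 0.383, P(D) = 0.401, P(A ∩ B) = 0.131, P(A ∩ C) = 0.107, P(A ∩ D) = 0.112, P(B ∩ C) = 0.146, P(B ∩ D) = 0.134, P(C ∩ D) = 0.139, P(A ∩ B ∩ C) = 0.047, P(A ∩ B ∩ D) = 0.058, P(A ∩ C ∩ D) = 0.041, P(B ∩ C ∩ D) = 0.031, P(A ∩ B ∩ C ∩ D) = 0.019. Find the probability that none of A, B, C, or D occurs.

P(A ∪ B ∪ C ∪ D) = 0.326 + 0.399 + 0.383 + 0.401 − 0.131 − 0.107 − 0.112 − 0.146 − 0.134 − 0.139 + 0.047 + 0.058 + 0.041 + 0.031 − 0.019 = 0.898
P(none) = 1 − 0.898 = 0.102

0.102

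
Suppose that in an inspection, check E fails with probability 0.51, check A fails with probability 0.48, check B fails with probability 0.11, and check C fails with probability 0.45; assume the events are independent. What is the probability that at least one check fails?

Since the events are independent, P(none) is the product of the individual non-occurrence probabilities.
P(none) = (1 − 0.51) × (1 − 0.48) × (1 − 0.11) × (1 − 0.45) = 0.49 × 0.52 × 0.89 × 0.55 = 0.1247246
P(at least one) = 1 − 0.1247246 = 0.8752754

0.8752754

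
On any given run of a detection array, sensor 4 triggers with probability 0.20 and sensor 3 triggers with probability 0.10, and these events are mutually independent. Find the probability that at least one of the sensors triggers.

P(none) = (1 − 0.20) × (1 − 0.10) = 0.80 × 0.90 = 0.72
P(at least one) = 1 − 0.72 = 0.28

0.28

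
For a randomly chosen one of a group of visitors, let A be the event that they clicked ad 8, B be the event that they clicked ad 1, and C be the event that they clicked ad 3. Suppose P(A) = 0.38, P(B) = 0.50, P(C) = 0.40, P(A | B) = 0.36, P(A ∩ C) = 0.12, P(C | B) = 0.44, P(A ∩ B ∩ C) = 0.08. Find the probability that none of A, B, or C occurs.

0.16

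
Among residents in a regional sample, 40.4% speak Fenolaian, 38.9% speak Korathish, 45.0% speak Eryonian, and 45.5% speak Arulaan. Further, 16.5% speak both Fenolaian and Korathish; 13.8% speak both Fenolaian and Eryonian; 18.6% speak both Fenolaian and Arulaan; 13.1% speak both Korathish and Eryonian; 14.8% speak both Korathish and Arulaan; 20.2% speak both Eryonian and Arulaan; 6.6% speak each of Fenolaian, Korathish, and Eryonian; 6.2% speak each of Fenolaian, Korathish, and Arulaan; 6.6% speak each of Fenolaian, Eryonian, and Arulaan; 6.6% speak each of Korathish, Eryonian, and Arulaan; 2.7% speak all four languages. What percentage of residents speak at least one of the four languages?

Apply inclusion-exclusion:
P(≥1) = 40.4 + 38.9 + 45.0 + 45.5 − 16.5 − 13.8 − 18.6 − 13.1 − 14.8 − 20.2 + 6.6 + 6.2 + 6.6 + 6.6 − 2.7 = 96.1%

96.1%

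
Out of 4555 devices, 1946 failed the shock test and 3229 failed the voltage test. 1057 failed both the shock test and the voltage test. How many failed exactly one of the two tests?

Using the inclusion–exclusion count for exactly one event:
N(exactly one) = 1946 + 3229 − 2·1057 = 3061

3061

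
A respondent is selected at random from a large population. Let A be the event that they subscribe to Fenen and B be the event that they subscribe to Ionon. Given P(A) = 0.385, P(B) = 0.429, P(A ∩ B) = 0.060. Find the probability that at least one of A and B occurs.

Using inclusion–exclusion:
P(A ∪ B) = 0.385 + 0.429 − 0.060 = 0.754

0.754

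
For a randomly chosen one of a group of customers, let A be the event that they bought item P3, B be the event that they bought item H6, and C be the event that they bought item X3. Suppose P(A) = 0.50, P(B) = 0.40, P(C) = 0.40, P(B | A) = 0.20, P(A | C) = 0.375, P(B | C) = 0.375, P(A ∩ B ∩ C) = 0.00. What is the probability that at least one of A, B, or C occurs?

0.90

P(A ∩ B) = P(A)·P(B|A) = 0.50 × 0.20 = 0.10
P(A ∩ C) = P(C)·P(A|C) = 0.40 × 0.375 = 0.15
P(B ∩ C) = P(C)·P(B|C) = 0.40 × 0.375 = 0.15
P(A ∪ B ∪ C) = 0.50 + 0.40 + 0.40 − 0.10 − 0.15 − 0.15 + 0.00 = 0.90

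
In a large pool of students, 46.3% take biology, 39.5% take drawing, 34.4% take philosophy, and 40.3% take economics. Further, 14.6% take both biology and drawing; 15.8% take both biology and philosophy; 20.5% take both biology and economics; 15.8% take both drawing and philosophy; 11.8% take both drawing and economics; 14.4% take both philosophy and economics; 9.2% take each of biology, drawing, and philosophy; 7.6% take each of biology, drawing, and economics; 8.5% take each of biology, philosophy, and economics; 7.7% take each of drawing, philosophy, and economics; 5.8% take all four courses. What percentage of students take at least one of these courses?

P(union) = 46.3 + 39.5 + 34.4 + 40.3 − 14.6 − 15.8 − 20.5 − 15.8 − 11.8 − 14.4 + 9.2 + 7.6 + 8.5 + 7.7 − 5.8 = 94.8%

94.8%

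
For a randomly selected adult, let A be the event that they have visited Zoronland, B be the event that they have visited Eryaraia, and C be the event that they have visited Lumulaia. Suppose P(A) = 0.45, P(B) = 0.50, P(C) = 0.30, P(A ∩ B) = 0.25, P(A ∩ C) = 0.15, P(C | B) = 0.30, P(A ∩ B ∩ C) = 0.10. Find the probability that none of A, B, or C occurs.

0.20

P(B ∩ C) = P(B)·P(C|B) = 0.50 × 0.30 = 0.15
P(A ∪ B ∪ C) = 0.45 + 0.50 + 0.30 − 0.25 − 0.15 − 0.15 + 0.10 = 0.80
P(none) = 1 − 0.80 = 0.20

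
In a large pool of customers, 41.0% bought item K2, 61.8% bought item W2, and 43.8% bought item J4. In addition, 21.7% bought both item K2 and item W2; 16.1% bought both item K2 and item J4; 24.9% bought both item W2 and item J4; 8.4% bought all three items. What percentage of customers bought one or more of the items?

92.3%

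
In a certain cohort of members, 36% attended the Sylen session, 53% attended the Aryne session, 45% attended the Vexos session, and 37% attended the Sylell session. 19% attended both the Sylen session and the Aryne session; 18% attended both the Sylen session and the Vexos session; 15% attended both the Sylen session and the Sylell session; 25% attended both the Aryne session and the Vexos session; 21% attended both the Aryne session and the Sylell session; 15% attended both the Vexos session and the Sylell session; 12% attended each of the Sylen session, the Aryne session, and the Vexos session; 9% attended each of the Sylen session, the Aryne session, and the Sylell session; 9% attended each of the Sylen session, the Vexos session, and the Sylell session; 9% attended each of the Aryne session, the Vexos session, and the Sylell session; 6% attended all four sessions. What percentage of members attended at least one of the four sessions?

91%

P(union) = 36 + 53 + 45 + 37 − 19 − 18 − 15 − 25 − 21 − 15 + 12 + 9 + 9 + 9 − 6 = 91%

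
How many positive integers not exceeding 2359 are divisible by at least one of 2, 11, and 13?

1369

Using inclusion–exclusion:
floor(2359/2) + floor(2359/11) + floor(2359/13) − floor(2359/22) − floor(2359/26) − floor(2359/143) + floor(2359/286) = 1179 + 214 + 181 − 107 − 90 − 16 + 8 = 1369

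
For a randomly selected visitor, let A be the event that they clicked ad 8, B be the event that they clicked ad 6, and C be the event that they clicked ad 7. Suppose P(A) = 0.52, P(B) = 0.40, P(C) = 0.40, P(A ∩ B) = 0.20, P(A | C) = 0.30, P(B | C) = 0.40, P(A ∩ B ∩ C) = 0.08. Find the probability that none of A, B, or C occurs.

0.08

P(A ∩ C) = P(C)·P(A|C) = 0.40 × 0.30 = 0.12
P(B ∩ C) = P(C)·P(B|C) = 0.40 × 0.40 = 0.16
By inclusion–exclusion:
P(A ∪ B ∪ C) = 0.52 + 0.40 + 0.40 − 0.20 − 0.12 − 0.16 + 0.08 = 0.92
P(none) = 1 − 0.92 = 0.08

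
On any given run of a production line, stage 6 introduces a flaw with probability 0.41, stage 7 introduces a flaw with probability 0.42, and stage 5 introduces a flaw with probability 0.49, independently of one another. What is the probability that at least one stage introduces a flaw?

P(none) = (1 − 0.41) × (1 − 0.42) × (1 − 0.49) = 0.59 × 0.58 × 0.51 = 0.174522
P(at least one) = 1 − 0.174522 = 0.825478

0.825478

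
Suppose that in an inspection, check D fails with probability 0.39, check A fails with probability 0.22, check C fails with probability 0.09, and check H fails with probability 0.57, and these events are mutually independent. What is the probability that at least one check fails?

0.81381946

P(none) = (1 − 0.39) × (1 − 0.22) × (1 − 0.09) × (1 − 0.57) = 0.61 × 0.78 × 0.91 × 0.43 = 0.18618054
P(at least one) = 1 − 0.18618054 = 0.81381946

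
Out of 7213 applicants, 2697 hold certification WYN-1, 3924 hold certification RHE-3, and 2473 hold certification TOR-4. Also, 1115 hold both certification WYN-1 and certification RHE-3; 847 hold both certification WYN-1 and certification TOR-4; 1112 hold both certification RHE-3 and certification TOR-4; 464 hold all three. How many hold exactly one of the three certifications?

By inclusion–exclusion (exactly-one form):
N(exactly one) = 2697 + 3924 + 2473 − 2·1115 − 2·847 − 2·1112 + 3·464 = 4338

4338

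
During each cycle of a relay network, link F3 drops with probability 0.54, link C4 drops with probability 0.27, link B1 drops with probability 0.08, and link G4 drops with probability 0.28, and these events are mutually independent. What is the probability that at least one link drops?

0.77756608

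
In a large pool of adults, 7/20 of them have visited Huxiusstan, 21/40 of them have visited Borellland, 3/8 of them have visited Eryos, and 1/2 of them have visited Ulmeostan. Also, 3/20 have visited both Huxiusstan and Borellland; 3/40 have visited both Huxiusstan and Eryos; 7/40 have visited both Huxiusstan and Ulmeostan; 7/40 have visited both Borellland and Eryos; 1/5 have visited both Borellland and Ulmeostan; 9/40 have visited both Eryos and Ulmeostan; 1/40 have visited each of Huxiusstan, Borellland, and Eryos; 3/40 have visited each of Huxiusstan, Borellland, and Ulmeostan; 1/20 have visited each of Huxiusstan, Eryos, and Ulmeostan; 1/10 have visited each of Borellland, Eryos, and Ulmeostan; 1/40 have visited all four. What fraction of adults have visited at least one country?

39/40

P(at least one) = 7/20 + 21/40 + 3/8 + 1/2 − 3/20 − 3/40 − 7/40 − 7/40 − 1/5 − 9/40 + 1/40 + 3/40 + 1/20 + 1/10 − 1/40 = 39/40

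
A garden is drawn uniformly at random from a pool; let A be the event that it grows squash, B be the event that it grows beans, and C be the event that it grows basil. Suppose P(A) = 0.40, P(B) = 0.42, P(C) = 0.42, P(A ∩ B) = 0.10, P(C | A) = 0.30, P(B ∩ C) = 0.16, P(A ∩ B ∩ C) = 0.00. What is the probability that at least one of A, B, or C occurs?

0.86

P(A ∩ C) = P(A)·P(C|A) = 0.40 × 0.30 = 0.12
Apply inclusion-exclusion:
P(A ∪ B ∪ C) = 0.40 + 0.42 + 0.42 − 0.10 − 0.12 − 0.16 + 0.00 = 0.86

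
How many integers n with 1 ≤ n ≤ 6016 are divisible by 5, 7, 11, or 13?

1203 + 859 + 546 + 462 − 171 − 109 − 92 − 78 − 66 − 42 + 15 + 13 + 8 + 6 − 1 = 2553

2553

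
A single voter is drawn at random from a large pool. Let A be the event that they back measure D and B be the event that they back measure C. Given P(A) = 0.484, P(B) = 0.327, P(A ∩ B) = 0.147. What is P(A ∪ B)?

0.664

P(A ∪ B) = 0.484 + 0.327 − 0.147 = 0.664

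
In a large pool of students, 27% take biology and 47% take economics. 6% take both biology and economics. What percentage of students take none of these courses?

P(union) = 27 + 47 − 6 = 68%
P(none) = 100% − 68% = 32%

32%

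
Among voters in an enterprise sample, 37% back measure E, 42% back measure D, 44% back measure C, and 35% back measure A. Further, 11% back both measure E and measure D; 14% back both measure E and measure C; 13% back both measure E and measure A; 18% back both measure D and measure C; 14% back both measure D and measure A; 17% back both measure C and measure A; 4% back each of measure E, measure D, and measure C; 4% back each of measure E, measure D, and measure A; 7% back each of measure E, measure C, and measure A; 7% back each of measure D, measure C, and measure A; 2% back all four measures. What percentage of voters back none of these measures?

By inclusion-exclusion,
P(union) = 37 + 42 + 44 + 35 − 11 − 14 − 13 − 18 − 14 − 17 + 4 + 4 + 7 + 7 − 2 = 91%
P(none) = 100% − 91% = 9%

9%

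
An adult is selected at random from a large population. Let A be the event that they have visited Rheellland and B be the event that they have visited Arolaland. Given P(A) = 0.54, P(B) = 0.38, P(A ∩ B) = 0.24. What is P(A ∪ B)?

By inclusion–exclusion:
P(A ∪ B) = 0.54 + 0.38 − 0.24 = 0.68

0.68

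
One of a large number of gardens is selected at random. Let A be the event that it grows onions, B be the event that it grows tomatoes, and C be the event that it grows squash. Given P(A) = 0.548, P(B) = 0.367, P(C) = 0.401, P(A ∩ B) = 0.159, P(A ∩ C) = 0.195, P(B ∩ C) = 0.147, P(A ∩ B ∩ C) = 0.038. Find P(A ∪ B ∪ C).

Inclusion–exclusion gives
P(A ∪ B ∪ C) = 0.548 + 0.367 + 0.401 − 0.159 − 0.195 − 0.147 + 0.038 = 0.853

0.853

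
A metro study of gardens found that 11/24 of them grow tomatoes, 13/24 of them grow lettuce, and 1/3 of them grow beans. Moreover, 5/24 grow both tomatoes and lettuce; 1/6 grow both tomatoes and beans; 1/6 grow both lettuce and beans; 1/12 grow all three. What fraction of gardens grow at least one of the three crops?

7/8

Using inclusion–exclusion:
P(≥1) = 11/24 + 13/24 + 1/3 − 5/24 − 1/6 − 1/6 + 1/12 = 7/8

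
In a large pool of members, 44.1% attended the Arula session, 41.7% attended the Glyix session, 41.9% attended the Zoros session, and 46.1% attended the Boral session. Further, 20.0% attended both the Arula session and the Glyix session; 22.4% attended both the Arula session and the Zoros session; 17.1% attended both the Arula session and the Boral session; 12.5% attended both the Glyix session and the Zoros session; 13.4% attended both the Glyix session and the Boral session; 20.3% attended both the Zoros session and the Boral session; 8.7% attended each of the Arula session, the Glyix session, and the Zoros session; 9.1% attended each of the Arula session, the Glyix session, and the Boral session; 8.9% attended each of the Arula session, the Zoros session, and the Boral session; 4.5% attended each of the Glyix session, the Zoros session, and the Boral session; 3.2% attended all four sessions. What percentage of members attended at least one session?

By inclusion–exclusion:
P(≥1) = 44.1 + 41.7 + 41.9 + 46.1 − 20.0 − 22.4 − 17.1 − 12.5 − 13.4 − 20.3 + 8.7 + 9.1 + 8.9 + 4.5 − 3.2 = 96.1%

96.1%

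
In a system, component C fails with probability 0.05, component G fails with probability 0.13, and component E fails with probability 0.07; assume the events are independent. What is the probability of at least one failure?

Independence gives P(none) = ∏(1 − pᵢ).
P(none) = (1 − 0.05) × (1 − 0.13) × (1 − 0.07) = 0.95 × 0.87 × 0.93 = 0.768645
P(at least one) = 1 − 0.768645 = 0.231355

0.231355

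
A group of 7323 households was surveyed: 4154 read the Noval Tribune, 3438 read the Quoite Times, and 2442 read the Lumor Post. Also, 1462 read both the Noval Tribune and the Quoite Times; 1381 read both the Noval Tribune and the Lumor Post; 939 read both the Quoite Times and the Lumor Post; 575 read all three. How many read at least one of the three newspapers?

6827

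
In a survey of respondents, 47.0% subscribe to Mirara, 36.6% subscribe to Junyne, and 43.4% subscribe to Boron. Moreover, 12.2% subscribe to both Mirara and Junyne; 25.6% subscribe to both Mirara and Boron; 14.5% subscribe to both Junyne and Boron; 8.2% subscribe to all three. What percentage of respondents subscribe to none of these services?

17.1%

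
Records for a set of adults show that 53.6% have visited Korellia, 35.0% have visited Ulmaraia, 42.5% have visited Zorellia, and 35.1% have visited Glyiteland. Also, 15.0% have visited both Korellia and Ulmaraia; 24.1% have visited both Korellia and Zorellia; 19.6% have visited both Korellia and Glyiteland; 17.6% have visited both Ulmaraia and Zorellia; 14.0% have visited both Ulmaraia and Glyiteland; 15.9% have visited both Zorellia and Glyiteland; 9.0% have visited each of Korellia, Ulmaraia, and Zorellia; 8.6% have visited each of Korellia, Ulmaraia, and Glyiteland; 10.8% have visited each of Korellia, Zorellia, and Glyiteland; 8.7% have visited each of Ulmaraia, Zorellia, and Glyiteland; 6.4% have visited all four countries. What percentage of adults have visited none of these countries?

9.3%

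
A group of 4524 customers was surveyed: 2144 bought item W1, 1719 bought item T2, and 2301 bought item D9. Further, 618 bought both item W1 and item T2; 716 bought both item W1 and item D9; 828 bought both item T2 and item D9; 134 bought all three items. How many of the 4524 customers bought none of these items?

|at least one| = 2144 + 1719 + 2301 − 618 − 716 − 828 + 134 = 4136
None: 4524 − 4136 = 388

388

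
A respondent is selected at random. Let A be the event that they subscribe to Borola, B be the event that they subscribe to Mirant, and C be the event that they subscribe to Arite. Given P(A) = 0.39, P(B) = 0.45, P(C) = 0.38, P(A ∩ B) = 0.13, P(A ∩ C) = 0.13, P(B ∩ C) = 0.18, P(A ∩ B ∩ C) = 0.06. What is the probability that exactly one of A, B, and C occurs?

0.52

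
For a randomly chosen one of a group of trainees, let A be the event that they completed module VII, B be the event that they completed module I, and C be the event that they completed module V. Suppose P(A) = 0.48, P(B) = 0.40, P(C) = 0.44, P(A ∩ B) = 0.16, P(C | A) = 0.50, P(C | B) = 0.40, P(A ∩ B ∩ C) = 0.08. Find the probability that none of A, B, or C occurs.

P(A ∩ C) = P(A)·P(C|A) = 0.48 × 0.50 = 0.24
P(B ∩ C) = P(B)·P(C|B) = 0.40 × 0.40 = 0.16
P(A ∪ B ∪ C) = 0.48 + 0.40 + 0.44 − 0.16 − 0.24 − 0.16 + 0.08 = 0.84
P(none) = 1 − 0.84 = 0.16

0.16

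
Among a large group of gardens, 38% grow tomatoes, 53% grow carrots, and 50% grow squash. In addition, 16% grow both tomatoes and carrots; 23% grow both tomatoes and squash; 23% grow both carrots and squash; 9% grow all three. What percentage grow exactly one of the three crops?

P(exactly one) = 38 + 53 + 50 − 2·16 − 2·23 − 2·23 + 3·9 = 44%

44%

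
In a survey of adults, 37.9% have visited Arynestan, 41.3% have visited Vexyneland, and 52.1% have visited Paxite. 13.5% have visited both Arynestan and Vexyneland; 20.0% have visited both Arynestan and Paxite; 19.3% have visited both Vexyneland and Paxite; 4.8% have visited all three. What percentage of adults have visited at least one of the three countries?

83.3%

By inclusion–exclusion:
P(≥1) = 37.9 + 41.3 + 52.1 − 13.5 − 20.0 − 19.3 + 4.8 = 83.3%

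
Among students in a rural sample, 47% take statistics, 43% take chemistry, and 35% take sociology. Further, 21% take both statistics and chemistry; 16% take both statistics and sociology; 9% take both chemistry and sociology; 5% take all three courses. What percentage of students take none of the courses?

By inclusion–exclusion:
P(≥1) = 47 + 43 + 35 − 21 − 16 − 9 + 5 = 84%
P(none) = 100% − 84% = 16%

16%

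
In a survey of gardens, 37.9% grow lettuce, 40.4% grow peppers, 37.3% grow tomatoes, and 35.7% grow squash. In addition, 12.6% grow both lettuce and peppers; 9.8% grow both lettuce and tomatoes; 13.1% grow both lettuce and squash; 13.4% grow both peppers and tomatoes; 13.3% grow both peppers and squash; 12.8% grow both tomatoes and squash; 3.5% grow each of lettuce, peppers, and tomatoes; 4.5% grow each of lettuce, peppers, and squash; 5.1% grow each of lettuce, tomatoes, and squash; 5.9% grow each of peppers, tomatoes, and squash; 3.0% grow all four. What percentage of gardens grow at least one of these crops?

92.3%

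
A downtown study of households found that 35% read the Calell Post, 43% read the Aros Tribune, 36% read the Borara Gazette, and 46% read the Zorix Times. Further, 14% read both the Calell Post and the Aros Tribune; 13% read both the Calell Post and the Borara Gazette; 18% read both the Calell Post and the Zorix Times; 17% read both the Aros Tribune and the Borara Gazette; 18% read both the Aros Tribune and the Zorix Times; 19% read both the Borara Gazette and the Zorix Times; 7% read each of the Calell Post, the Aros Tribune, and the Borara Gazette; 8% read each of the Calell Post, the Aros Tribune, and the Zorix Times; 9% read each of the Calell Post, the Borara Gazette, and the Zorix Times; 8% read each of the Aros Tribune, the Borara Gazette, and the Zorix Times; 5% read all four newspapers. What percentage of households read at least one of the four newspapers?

88%

Using inclusion–exclusion:
P(≥1) = 35 + 43 + 36 + 46 − 14 − 13 − 18 − 17 − 18 − 19 + 7 + 8 + 9 + 8 − 5 = 88%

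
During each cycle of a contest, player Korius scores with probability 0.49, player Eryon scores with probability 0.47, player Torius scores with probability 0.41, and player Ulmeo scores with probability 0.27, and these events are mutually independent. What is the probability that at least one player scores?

Independence gives P(none) = ∏(1 − pᵢ).
P(none) = (1 − 0.49) × (1 − 0.47) × (1 − 0.41) × (1 − 0.27) = 0.51 × 0.53 × 0.59 × 0.73 = 0.11641821
P(at least one) = 1 − 0.11641821 = 0.88358179

0.88358179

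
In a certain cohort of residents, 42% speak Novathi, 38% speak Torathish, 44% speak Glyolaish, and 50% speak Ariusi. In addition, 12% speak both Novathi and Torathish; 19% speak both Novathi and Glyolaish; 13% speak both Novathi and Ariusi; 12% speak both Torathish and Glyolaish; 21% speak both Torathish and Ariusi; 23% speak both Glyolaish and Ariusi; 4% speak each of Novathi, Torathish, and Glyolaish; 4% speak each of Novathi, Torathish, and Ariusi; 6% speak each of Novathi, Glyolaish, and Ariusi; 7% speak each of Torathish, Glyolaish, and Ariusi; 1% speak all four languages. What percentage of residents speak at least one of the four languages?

94%

Apply inclusion-exclusion:
P(at least one) = 42 + 38 + 44 + 50 − 12 − 19 − 13 − 12 − 21 − 23 + 4 + 4 + 6 + 7 − 1 = 94%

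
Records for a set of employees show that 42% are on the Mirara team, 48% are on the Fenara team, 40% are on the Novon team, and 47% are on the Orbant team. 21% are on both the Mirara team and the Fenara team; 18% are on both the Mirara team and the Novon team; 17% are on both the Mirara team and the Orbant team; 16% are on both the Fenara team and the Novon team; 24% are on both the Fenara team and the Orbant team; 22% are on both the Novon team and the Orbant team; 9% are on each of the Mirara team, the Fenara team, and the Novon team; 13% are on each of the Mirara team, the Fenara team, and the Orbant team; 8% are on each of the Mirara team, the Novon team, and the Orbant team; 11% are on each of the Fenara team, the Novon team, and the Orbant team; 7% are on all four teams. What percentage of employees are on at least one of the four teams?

By inclusion-exclusion,
P(union) = 42 + 48 + 40 + 47 − 21 − 18 − 17 − 16 − 24 − 22 + 9 + 13 + 8 + 11 − 7 = 93%

93%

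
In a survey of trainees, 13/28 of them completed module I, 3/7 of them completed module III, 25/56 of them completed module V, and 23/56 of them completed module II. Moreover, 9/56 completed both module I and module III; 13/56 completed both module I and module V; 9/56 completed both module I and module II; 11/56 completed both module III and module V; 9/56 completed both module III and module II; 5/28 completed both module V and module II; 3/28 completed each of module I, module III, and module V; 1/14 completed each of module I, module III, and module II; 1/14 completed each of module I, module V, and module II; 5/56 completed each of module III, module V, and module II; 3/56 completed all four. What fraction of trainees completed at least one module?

53/56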